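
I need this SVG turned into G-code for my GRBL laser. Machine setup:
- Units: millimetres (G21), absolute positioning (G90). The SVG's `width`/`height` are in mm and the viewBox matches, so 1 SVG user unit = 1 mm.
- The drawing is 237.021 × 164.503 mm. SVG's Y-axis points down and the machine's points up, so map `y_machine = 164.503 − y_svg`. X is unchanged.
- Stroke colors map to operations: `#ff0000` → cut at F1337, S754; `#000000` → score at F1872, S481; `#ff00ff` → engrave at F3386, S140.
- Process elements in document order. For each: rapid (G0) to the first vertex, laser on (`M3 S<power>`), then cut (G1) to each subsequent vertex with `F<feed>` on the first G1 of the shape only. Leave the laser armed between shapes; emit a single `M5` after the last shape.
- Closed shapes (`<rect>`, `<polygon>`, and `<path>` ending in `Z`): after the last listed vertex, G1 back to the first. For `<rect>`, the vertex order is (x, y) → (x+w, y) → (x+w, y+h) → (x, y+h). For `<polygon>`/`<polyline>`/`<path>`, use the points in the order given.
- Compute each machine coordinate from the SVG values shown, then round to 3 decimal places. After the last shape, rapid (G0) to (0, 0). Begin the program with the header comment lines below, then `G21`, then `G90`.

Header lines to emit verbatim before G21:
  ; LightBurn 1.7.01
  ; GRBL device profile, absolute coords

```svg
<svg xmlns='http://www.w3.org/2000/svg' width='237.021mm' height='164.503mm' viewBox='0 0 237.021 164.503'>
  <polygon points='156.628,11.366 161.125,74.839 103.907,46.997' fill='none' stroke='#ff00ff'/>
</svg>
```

; LightBurn 1.7.01
; GRBL device profile, absolute coords
G21
G90
G0 X156.628 Y153.137
M3 S140
G1 X161.125 Y89.664 F3386
G1 X103.907 Y117.506
G1 X156.628 Y153.137
M5
G0 X0.000 Y0.000

1 u = 1 mm; y_m = 164.503 − y.

[1] `<polygon>` regular polygon, #ff00ff→engrave S140 F3386: (156.628,153.137) → (161.125,89.664) → (103.907,117.506) → (156.628,153.137) (closed)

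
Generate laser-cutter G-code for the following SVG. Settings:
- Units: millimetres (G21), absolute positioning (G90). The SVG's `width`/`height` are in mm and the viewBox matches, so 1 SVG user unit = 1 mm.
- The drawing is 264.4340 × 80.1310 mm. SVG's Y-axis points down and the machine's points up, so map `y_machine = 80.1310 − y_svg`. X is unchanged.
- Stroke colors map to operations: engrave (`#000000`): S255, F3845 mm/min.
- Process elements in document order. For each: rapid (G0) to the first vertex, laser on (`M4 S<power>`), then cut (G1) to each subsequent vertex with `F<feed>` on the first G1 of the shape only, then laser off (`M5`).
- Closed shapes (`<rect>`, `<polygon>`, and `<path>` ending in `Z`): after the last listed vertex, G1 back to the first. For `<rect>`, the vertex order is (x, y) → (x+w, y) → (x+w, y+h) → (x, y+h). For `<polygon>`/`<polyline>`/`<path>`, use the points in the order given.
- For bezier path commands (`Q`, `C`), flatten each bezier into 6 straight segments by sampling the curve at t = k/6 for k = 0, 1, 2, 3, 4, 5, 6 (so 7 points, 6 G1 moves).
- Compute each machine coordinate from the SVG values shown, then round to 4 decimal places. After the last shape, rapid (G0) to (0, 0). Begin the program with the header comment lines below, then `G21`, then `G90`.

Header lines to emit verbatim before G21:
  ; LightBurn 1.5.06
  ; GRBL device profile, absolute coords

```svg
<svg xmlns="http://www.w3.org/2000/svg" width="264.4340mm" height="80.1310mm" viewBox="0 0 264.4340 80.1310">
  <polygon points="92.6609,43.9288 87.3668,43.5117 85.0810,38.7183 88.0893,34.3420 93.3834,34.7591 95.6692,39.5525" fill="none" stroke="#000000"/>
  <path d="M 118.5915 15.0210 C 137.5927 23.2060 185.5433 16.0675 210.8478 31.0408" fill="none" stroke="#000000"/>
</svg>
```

; LightBurn 1.5.06
; GRBL device profile, absolute coords
G21
G90
G0 X92.6609 Y36.2022
M4 S255
G1 X87.3668 Y36.6193 F3845
G1 X85.0810 Y41.4127
G1 X88.0893 Y45.7890
G1 X93.3834 Y45.3719
G1 X95.6692 Y40.5785
G1 X92.6609 Y36.2022
M5
G0 X118.5915 Y65.1100
M4 S255
G1 X130.2657 Y62.1211 F3845
G1 X145.3316 Y60.6463
G1 X162.3559 Y59.6457
G1 X179.9055 Y58.0794
G1 X196.5472 Y54.9075
G1 X210.8478 Y49.0902
M5
G0 X0.0000 Y0.0000

viewBox `0 0 264.4340 80.1310` with mm width/height → 1 unit = 1 mm. Flip: y_m = 80.1310 − y_svg.

**Shape 1** — `<polygon>` regular polygon, stroke `#000000` → engrave (S255, F3845). Machine vertices: (92.6609,36.2022) → (87.3668,36.6193) → (85.0810,41.4127) → (88.0893,45.7890) → (93.3834,45.3719) → (95.6692,40.5785) → (92.6609,36.2022). Closed: final G1 returns to the first vertex.

**Shape 2** — `<path>` cubic bezier, stroke `#000000` → engrave (S255, F3845). Control points (SVG): P0=(118.5915,15.0210), P1=(137.5927,23.2060), P2=(185.5433,16.0675), P3=(210.8478,31.0408); sampled at t=k/6. Machine vertices: (118.5915,65.1100) → (130.2657,62.1211) → (145.3316,60.6463) → (162.3559,59.6457) → (179.9055,58.0794) → (196.5472,54.9075) → (210.8478,49.0902). Open path.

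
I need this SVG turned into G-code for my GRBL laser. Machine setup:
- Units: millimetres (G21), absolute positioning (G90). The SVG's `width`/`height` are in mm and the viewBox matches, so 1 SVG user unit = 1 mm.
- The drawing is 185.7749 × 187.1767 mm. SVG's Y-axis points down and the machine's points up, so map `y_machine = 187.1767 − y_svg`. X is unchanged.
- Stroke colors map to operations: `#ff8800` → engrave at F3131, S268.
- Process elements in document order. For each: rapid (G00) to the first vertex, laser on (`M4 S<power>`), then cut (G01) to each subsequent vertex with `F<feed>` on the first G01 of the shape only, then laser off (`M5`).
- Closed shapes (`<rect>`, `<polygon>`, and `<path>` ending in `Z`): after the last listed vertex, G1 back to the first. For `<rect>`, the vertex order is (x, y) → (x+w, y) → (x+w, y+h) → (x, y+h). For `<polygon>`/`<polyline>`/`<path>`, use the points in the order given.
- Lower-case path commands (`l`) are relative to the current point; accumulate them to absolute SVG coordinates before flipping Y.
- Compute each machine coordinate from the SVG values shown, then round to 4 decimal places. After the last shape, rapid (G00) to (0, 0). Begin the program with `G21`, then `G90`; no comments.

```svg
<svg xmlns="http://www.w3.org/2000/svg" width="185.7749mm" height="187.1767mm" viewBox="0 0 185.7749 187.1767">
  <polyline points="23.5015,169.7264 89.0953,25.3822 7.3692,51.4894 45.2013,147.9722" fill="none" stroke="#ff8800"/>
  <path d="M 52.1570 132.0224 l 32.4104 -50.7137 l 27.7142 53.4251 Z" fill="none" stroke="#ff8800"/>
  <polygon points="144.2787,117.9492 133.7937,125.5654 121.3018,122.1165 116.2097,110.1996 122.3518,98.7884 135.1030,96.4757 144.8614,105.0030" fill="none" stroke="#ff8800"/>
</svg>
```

G21
G90
G00 X23.5015 Y17.4503
M4 S268
G01 X89.0953 Y161.7945 F3131
G01 X7.3692 Y135.6873
G01 X45.2013 Y39.2045
M5
G00 X52.1570 Y55.1543
M4 S268
G01 X84.5674 Y105.8680 F3131
G01 X112.2816 Y52.4429
G01 X52.1570 Y55.1543
M5
G00 X144.2787 Y69.2275
M4 S268
G01 X133.7937 Y61.6113 F3131
G01 X121.3018 Y65.0602
G01 X116.2097 Y76.9771
G01 X122.3518 Y88.3883
G01 X135.1030 Y90.7010
G01 X144.8614 Y82.1737
G01 X144.2787 Y69.2275
M5
G00 X0.0000 Y0.0000

1 u = 1 mm; y_m = 187.1767 − y.

[1] `<polyline>` open polyline, #ff8800→engrave S268 F3131: (23.5015,17.4503) → (89.0953,161.7945) → (7.3692,135.6873) → (45.2013,39.2045)

[2] `<path>` regular polygon, #ff8800→engrave S268 F3131: (52.1570,55.1543) → (84.5674,105.8680) → (112.2816,52.4429) → (52.1570,55.1543) (closed)

[3] `<polygon>` regular polygon, #ff8800→engrave S268 F3131: (144.2787,69.2275) → (133.7937,61.6113) → (121.3018,65.0602) → (116.2097,76.9771) → (122.3518,88.3883) → (135.1030,90.7010) → (144.8614,82.1737) → (144.2787,69.2275) (closed)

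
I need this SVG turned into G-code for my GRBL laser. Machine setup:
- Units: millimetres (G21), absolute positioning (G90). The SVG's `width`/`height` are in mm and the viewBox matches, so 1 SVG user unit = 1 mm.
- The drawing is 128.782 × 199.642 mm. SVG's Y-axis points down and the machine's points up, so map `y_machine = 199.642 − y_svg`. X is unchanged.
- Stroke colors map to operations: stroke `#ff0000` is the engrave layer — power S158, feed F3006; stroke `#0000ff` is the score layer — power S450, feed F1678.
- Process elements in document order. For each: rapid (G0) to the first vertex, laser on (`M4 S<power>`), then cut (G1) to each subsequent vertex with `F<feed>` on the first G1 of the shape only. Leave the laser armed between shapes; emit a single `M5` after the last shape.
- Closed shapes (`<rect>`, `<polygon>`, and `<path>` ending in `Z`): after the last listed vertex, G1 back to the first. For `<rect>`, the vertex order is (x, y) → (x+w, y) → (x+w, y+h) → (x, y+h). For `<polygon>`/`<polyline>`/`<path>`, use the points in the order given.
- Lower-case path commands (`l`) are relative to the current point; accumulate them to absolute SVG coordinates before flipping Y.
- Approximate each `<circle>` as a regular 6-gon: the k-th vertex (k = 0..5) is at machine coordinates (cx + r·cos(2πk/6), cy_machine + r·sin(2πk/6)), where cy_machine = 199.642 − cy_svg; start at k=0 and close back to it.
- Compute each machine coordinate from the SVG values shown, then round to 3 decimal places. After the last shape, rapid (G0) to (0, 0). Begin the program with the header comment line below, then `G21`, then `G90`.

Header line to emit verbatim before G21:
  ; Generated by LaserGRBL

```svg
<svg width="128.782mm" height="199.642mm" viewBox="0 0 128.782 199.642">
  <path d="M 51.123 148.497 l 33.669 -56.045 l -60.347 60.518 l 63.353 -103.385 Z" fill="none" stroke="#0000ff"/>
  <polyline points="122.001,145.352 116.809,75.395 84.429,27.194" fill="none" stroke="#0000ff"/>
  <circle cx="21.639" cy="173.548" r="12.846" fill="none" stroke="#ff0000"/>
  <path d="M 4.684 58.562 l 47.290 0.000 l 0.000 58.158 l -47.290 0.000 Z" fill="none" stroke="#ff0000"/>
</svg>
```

Since the viewBox matches the mm dimensions, user units are millimetres directly. The only transform is the Y-flip y_m = 199.642 − y_svg.

Shape 1 is a closed polygon drawn with `<path>`. Its stroke #0000ff means score at S450, F1678. After flipping Y the toolpath is (51.123,51.145) → (84.792,107.190) → (24.445,46.672) → (87.798,150.057) → (51.123,51.145), returning to the start.

Shape 2 is a open polyline drawn with `<polyline>`. Its stroke #0000ff means score at S450, F1678. After flipping Y the toolpath is (122.001,54.290) → (116.809,124.247) → (84.429,172.448).

Shape 3 is a circle drawn with `<circle>`. Its stroke #ff0000 means engrave at S158, F3006. After flipping Y the toolpath is (34.485,26.094) → (28.062,37.219) → (15.216,37.219) → (8.793,26.094) → (15.216,14.969) → (28.062,14.969) → (34.485,26.094), returning to the start.

Shape 4 is a rectangle drawn with `<path>`. Its stroke #ff0000 means engrave at S158, F3006. After flipping Y the toolpath is (4.684,141.080) → (51.974,141.080) → (51.974,82.922) → (4.684,82.922) → (4.684,141.080), returning to the start.

; Generated by LaserGRBL
G21
G90
G0 X51.123 Y51.145
M4 S450
G1 X84.792 Y107.190 F1678
G1 X24.445 Y46.672
G1 X87.798 Y150.057
G1 X51.123 Y51.145
G0 X122.001 Y54.290
M4 S450
G1 X116.809 Y124.247 F1678
G1 X84.429 Y172.448
G0 X34.485 Y26.094
M4 S158
G1 X28.062 Y37.219 F3006
G1 X15.216 Y37.219
G1 X8.793 Y26.094
G1 X15.216 Y14.969
G1 X28.062 Y14.969
G1 X34.485 Y26.094
G0 X4.684 Y141.080
M4 S158
G1 X51.974 Y141.080 F3006
G1 X51.974 Y82.922
G1 X4.684 Y82.922
G1 X4.684 Y141.080
M5
G0 X0.000 Y0.000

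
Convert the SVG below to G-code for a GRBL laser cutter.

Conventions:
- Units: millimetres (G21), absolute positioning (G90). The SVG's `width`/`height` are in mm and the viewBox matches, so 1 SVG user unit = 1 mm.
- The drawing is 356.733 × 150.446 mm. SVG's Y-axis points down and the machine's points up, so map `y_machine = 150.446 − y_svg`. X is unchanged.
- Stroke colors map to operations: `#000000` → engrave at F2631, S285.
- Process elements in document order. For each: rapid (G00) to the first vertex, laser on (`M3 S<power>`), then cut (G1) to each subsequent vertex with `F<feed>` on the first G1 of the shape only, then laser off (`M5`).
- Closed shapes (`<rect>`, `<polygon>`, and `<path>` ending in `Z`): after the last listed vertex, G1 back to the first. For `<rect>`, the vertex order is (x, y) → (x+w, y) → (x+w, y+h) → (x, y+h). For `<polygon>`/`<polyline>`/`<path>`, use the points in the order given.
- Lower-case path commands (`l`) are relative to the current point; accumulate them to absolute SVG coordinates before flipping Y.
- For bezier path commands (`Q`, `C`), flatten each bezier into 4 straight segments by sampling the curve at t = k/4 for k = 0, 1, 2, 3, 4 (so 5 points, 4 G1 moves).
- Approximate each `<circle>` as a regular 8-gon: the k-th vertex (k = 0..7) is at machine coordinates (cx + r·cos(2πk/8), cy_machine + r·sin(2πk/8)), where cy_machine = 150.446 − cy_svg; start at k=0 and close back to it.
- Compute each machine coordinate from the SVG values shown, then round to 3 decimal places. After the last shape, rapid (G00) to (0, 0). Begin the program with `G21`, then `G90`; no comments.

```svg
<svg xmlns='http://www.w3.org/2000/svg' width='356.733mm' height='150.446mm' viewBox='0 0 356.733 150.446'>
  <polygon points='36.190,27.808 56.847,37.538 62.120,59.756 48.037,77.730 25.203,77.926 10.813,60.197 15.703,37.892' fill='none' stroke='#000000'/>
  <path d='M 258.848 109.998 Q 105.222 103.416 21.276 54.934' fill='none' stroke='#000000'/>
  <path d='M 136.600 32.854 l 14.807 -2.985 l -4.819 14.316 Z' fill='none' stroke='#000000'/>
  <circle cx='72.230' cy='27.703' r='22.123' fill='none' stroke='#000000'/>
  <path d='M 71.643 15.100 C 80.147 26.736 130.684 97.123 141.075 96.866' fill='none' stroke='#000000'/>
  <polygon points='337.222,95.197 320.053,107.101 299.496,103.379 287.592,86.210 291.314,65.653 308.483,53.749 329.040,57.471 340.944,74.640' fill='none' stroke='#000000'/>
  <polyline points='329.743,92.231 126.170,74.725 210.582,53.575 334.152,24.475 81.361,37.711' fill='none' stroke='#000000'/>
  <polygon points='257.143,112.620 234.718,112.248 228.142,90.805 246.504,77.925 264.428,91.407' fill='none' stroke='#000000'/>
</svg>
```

1 u = 1 mm; y_m = 150.446 − y.

[1] `<polygon>` regular polygon, #000000→engrave S285 F2631: (36.190,122.638) → (56.847,112.908) → (62.120,90.690) → (48.037,72.716) → (25.203,72.520) → (10.813,90.249) → (15.703,112.554) → (36.190,122.638) (closed)

[2] `<path>` quadratic bezier, #000000→engrave S285 F2631: (258.848,40.448) → (186.390,46.358) → (122.642,57.505) → (67.604,73.890) → (21.276,95.512)

[3] `<path>` regular polygon, #000000→engrave S285 F2631: (136.600,117.592) → (151.407,120.577) → (146.588,106.261) → (136.600,117.592) (closed)

[4] `<circle>` circle, #000000→engrave S285 F2631: (94.353,122.743) → (87.873,138.386) → (72.230,144.866) → (56.587,138.386) → (50.107,122.743) → (56.587,107.100) → (72.230,100.620) → (87.873,107.100) → (94.353,122.743) (closed)

[5] `<path>` cubic bezier, #000000→engrave S285 F2631: (71.643,135.346) → (84.618,117.625) → (105.651,90.003) → (127.038,64.611) → (141.075,53.580)

[6] `<polygon>` regular polygon, #000000→engrave S285 F2631: (337.222,55.249) → (320.053,43.345) → (299.496,47.067) → (287.592,64.236) → (291.314,84.793) → (308.483,96.697) → (329.040,92.975) → (340.944,75.806) → (337.222,55.249) (closed)

[7] `<polyline>` open polyline, #000000→engrave S285 F2631: (329.743,58.215) → (126.170,75.721) → (210.582,96.871) → (334.152,125.971) → (81.361,112.735)

[8] `<polygon>` regular polygon, #000000→engrave S285 F2631: (257.143,37.826) → (234.718,38.198) → (228.142,59.641) → (246.504,72.521) → (264.428,59.039) → (257.143,37.826) (closed)

G21
G90
G00 X36.190 Y122.638
M3 S285
G1 X56.847 Y112.908 F2631
G1 X62.120 Y90.690
G1 X48.037 Y72.716
G1 X25.203 Y72.520
G1 X10.813 Y90.249
G1 X15.703 Y112.554
G1 X36.190 Y122.638
M5
G00 X258.848 Y40.448
M3 S285
G1 X186.390 Y46.358 F2631
G1 X122.642 Y57.505
G1 X67.604 Y73.890
G1 X21.276 Y95.512
M5
G00 X136.600 Y117.592
M3 S285
G1 X151.407 Y120.577 F2631
G1 X146.588 Y106.261
G1 X136.600 Y117.592
M5
G00 X94.353 Y122.743
M3 S285
G1 X87.873 Y138.386 F2631
G1 X72.230 Y144.866
G1 X56.587 Y138.386
G1 X50.107 Y122.743
G1 X56.587 Y107.100
G1 X72.230 Y100.620
G1 X87.873 Y107.100
G1 X94.353 Y122.743
M5
G00 X71.643 Y135.346
M3 S285
G1 X84.618 Y117.625 F2631
G1 X105.651 Y90.003
G1 X127.038 Y64.611
G1 X141.075 Y53.580
M5
G00 X337.222 Y55.249
M3 S285
G1 X320.053 Y43.345 F2631
G1 X299.496 Y47.067
G1 X287.592 Y64.236
G1 X291.314 Y84.793
G1 X308.483 Y96.697
G1 X329.040 Y92.975
G1 X340.944 Y75.806
G1 X337.222 Y55.249
M5
G00 X329.743 Y58.215
M3 S285
G1 X126.170 Y75.721 F2631
G1 X210.582 Y96.871
G1 X334.152 Y125.971
G1 X81.361 Y112.735
M5
G00 X257.143 Y37.826
M3 S285
G1 X234.718 Y38.198 F2631
G1 X228.142 Y59.641
G1 X246.504 Y72.521
G1 X264.428 Y59.039
G1 X257.143 Y37.826
M5
G00 X0.000 Y0.000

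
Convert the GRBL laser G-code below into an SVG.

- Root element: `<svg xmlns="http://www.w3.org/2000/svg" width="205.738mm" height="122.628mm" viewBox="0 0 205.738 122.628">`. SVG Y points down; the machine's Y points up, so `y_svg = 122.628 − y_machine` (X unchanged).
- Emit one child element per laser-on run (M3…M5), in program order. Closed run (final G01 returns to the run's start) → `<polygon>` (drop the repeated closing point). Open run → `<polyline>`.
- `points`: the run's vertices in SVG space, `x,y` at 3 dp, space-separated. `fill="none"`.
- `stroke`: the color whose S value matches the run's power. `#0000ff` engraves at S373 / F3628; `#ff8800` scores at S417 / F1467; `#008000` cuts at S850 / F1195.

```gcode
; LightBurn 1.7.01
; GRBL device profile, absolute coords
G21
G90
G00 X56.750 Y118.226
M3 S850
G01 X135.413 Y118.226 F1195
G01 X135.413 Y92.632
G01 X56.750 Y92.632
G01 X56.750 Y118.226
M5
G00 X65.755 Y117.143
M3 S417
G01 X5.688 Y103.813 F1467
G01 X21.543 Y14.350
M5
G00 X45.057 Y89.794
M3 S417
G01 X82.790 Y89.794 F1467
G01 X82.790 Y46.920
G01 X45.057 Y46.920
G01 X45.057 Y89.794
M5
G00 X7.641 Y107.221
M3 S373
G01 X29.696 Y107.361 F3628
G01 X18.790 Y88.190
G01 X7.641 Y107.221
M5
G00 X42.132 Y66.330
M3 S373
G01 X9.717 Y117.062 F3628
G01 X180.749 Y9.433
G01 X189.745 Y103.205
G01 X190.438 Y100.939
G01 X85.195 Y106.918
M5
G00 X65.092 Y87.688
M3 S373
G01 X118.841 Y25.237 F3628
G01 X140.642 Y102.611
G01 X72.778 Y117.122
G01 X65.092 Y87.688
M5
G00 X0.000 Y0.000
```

<svg xmlns="http://www.w3.org/2000/svg" width="205.738mm" height="122.628mm" viewBox="0 0 205.738 122.628">
  <polygon points="56.750,4.402 135.413,4.402 135.413,29.996 56.750,29.996" fill="none" stroke="#008000"/>
  <polyline points="65.755,5.485 5.688,18.815 21.543,108.278" fill="none" stroke="#ff8800"/>
  <polygon points="45.057,32.834 82.790,32.834 82.790,75.708 45.057,75.708" fill="none" stroke="#ff8800"/>
  <polygon points="7.641,15.407 29.696,15.267 18.790,34.438" fill="none" stroke="#0000ff"/>
  <polyline points="42.132,56.298 9.717,5.566 180.749,113.195 189.745,19.423 190.438,21.689 85.195,15.710" fill="none" stroke="#0000ff"/>
  <polygon points="65.092,34.940 118.841,97.391 140.642,20.017 72.778,5.506" fill="none" stroke="#0000ff"/>
</svg>

y_svg = 122.628 − y_m.

[1] S850→`#008000` (cut); closed run; points: 56.750,4.402 135.413,4.402 135.413,29.996 56.750,29.996

[2] S417→`#ff8800` (score); open run; points: 65.755,5.485 5.688,18.815 21.543,108.278

[3] S417→`#ff8800` (score); closed run; points: 45.057,32.834 82.790,32.834 82.790,75.708 45.057,75.708

[4] S373→`#0000ff` (engrave); closed run; points: 7.641,15.407 29.696,15.267 18.790,34.438

[5] S373→`#0000ff` (engrave); open run; points: 42.132,56.298 9.717,5.566 180.749,113.195 189.745,19.423 190.438,21.689 85.195,15.710

[6] S373→`#0000ff` (engrave); closed run; points: 65.092,34.940 118.841,97.391 140.642,20.017 72.778,5.506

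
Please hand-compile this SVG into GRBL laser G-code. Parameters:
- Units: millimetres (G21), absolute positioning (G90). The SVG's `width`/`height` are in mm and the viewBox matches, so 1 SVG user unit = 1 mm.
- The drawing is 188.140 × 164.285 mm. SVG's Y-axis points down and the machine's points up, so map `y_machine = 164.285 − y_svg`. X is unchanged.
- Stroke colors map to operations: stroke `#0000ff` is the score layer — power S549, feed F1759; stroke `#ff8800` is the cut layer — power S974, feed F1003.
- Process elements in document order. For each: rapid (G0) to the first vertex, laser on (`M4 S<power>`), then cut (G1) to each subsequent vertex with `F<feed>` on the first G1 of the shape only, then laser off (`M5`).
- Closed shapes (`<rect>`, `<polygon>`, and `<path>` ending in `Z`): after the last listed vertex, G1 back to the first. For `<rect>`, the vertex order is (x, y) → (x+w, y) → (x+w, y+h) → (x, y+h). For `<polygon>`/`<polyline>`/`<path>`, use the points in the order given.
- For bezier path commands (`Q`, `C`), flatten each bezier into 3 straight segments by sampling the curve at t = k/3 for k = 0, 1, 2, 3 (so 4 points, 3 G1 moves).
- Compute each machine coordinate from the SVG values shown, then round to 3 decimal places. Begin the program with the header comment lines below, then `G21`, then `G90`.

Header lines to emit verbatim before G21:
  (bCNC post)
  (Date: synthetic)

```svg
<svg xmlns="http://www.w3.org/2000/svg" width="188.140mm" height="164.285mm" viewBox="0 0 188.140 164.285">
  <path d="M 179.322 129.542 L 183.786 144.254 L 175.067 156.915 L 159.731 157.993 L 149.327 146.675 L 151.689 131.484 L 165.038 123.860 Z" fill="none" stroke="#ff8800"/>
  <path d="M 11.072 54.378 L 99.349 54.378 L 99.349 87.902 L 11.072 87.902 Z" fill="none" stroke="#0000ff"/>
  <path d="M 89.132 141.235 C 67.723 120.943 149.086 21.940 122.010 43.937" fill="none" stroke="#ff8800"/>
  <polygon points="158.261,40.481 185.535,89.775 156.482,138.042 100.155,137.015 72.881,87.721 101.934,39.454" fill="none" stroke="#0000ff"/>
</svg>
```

Since the viewBox matches the mm dimensions, user units are millimetres directly. The only transform is the Y-flip y_m = 164.285 − y_svg.

Shape 1 is a regular polygon drawn with `<path>`. Its stroke #ff8800 means cut at S974, F1003. After flipping Y the toolpath is (179.322,34.743) → (183.786,20.031) → (175.067,7.370) → (159.731,6.292) → (149.327,17.610) → (151.689,32.801) → (165.038,40.425) → (179.322,34.743), returning to the start.

Shape 2 is a rectangle drawn with `<path>`. Its stroke #0000ff means score at S549, F1759. After flipping Y the toolpath is (11.072,109.907) → (99.349,109.907) → (99.349,76.383) → (11.072,76.383) → (11.072,109.907), returning to the start.

Shape 3 is a cubic bezier drawn with `<path>`. Its stroke #ff8800 means cut at S974, F1003. After flipping Y the toolpath is (89.132,23.050) → (94.158,62.182) → (120.762,109.408) → (122.010,120.348).

Shape 4 is a regular polygon drawn with `<polygon>`. Its stroke #0000ff means score at S549, F1759. After flipping Y the toolpath is (158.261,123.804) → (185.535,74.510) → (156.482,26.243) → (100.155,27.270) → (72.881,76.564) → (101.934,124.831) → (158.261,123.804), returning to the start.

(bCNC post)
(Date: synthetic)
G21
G90
G0 X179.322 Y34.743
M4 S974
G1 X183.786 Y20.031 F1003
G1 X175.067 Y7.370
G1 X159.731 Y6.292
G1 X149.327 Y17.610
G1 X151.689 Y32.801
G1 X165.038 Y40.425
G1 X179.322 Y34.743
M5
G0 X11.072 Y109.907
M4 S549
G1 X99.349 Y109.907 F1759
G1 X99.349 Y76.383
G1 X11.072 Y76.383
G1 X11.072 Y109.907
M5
G0 X89.132 Y23.050
M4 S974
G1 X94.158 Y62.182 F1003
G1 X120.762 Y109.408
G1 X122.010 Y120.348
M5
G0 X158.261 Y123.804
M4 S549
G1 X185.535 Y74.510 F1759
G1 X156.482 Y26.243
G1 X100.155 Y27.270
G1 X72.881 Y76.564
G1 X101.934 Y124.831
G1 X158.261 Y123.804
M5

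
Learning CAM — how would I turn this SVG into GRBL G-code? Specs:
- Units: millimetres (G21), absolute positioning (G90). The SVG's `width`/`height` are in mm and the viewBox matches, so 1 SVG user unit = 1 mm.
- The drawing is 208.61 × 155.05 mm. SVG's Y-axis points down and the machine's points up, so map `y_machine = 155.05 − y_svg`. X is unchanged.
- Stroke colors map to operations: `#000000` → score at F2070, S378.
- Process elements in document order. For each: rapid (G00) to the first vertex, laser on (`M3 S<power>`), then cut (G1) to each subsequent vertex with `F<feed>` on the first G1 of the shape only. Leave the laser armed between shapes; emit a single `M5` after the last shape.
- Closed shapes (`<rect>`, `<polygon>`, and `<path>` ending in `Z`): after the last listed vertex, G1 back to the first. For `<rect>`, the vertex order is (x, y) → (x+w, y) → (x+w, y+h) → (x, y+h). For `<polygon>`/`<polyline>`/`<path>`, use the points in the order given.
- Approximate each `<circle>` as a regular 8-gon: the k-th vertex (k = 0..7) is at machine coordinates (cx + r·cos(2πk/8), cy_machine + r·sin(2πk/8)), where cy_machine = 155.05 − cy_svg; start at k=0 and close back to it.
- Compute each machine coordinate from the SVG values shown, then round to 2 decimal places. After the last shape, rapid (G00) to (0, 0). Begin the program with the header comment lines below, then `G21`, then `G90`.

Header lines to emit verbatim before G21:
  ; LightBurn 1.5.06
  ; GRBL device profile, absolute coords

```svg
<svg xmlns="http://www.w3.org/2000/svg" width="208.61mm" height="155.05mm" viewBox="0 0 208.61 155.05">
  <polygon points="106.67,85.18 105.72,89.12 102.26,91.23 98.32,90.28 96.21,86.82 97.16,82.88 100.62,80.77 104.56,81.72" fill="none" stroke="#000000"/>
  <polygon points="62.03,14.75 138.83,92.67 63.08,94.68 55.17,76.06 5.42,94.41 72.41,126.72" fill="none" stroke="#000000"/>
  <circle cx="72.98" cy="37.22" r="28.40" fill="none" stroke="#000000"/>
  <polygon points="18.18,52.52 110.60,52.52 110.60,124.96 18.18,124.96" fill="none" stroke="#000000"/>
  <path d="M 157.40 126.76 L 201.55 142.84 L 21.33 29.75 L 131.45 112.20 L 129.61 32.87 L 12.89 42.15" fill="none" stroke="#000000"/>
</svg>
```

Since the viewBox matches the mm dimensions, user units are millimetres directly. The only transform is the Y-flip y_m = 155.05 − y_svg.

Shape 1 is a regular polygon drawn with `<polygon>`. Its stroke #000000 means score at S378, F2070. After flipping Y the toolpath is (106.67,69.87) → (105.72,65.93) → (102.26,63.82) → (98.32,64.77) → (96.21,68.23) → (97.16,72.17) → (100.62,74.28) → (104.56,73.33) → (106.67,69.87), returning to the start.

Shape 2 is a closed polygon drawn with `<polygon>`. Its stroke #000000 means score at S378, F2070. After flipping Y the toolpath is (62.03,140.30) → (138.83,62.38) → (63.08,60.37) → (55.17,78.99) → (5.42,60.64) → (72.41,28.33) → (62.03,140.30), returning to the start.

Shape 3 is a circle drawn with `<circle>`. Its stroke #000000 means score at S378, F2070. After flipping Y the toolpath is (101.38,117.83) → (93.06,137.91) → (72.98,146.23) → (52.90,137.91) → (44.58,117.83) → (52.90,97.75) → (72.98,89.43) → (93.06,97.75) → (101.38,117.83), returning to the start.

Shape 4 is a rectangle drawn with `<polygon>`. Its stroke #000000 means score at S378, F2070. After flipping Y the toolpath is (18.18,102.53) → (110.60,102.53) → (110.60,30.09) → (18.18,30.09) → (18.18,102.53), returning to the start.

Shape 5 is a open polyline drawn with `<path>`. Its stroke #000000 means score at S378, F2070. After flipping Y the toolpath is (157.40,28.29) → (201.55,12.21) → (21.33,125.30) → (131.45,42.85) → (129.61,122.18) → (12.89,112.90).

; LightBurn 1.5.06
; GRBL device profile, absolute coords
G21
G90
G00 X106.67 Y69.87
M3 S378
G1 X105.72 Y65.93 F2070
G1 X102.26 Y63.82
G1 X98.32 Y64.77
G1 X96.21 Y68.23
G1 X97.16 Y72.17
G1 X100.62 Y74.28
G1 X104.56 Y73.33
G1 X106.67 Y69.87
G00 X62.03 Y140.30
M3 S378
G1 X138.83 Y62.38 F2070
G1 X63.08 Y60.37
G1 X55.17 Y78.99
G1 X5.42 Y60.64
G1 X72.41 Y28.33
G1 X62.03 Y140.30
G00 X101.38 Y117.83
M3 S378
G1 X93.06 Y137.91 F2070
G1 X72.98 Y146.23
G1 X52.90 Y137.91
G1 X44.58 Y117.83
G1 X52.90 Y97.75
G1 X72.98 Y89.43
G1 X93.06 Y97.75
G1 X101.38 Y117.83
G00 X18.18 Y102.53
M3 S378
G1 X110.60 Y102.53 F2070
G1 X110.60 Y30.09
G1 X18.18 Y30.09
G1 X18.18 Y102.53
G00 X157.40 Y28.29
M3 S378
G1 X201.55 Y12.21 F2070
G1 X21.33 Y125.30
G1 X131.45 Y42.85
G1 X129.61 Y122.18
G1 X12.89 Y112.90
M5
G00 X0.00 Y0.00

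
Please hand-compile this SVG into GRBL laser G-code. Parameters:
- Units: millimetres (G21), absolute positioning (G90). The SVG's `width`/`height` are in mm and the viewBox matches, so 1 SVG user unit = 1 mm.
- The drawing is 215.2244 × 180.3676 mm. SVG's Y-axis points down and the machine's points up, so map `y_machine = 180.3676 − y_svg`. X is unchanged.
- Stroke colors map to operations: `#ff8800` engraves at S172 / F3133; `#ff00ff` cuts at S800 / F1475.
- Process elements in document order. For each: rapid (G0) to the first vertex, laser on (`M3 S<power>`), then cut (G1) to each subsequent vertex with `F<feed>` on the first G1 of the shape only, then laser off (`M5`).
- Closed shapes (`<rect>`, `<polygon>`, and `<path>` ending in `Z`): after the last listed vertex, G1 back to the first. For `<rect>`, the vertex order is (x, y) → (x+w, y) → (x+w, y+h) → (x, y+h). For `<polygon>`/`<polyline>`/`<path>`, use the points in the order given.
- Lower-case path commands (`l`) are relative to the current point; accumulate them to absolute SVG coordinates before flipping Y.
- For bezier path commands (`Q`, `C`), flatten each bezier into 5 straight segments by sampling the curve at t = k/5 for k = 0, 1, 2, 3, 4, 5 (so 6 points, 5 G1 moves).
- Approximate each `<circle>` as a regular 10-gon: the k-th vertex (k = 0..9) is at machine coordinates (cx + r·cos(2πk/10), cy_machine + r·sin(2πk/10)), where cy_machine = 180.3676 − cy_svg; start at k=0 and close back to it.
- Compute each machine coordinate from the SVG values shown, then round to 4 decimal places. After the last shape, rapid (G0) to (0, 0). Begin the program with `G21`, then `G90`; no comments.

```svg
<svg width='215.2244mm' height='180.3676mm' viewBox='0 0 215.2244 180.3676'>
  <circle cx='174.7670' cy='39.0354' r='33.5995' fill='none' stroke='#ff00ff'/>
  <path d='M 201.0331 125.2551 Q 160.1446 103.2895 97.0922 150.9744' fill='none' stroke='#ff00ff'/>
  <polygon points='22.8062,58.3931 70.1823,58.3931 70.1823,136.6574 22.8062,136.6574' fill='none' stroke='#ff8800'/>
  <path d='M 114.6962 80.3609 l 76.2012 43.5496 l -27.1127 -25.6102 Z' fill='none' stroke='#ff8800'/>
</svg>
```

1 u = 1 mm; y_m = 180.3676 − y.

[1] `<circle>` circle, #ff00ff→cut S800 F1475: (208.3665,141.3322) → (201.9496,161.0815) → (185.1498,173.2872) → (164.3842,173.2872) → (147.5844,161.0815) → (141.1675,141.3322) → (147.5844,121.5829) → (164.3842,109.3772) → (185.1498,109.3772) → (201.9496,121.5829) → (208.3665,141.3322) (closed)

[2] `<path>` quadratic bezier, #ff00ff→cut S800 F1475: (201.0331,55.1125) → (183.7911,61.1127) → (164.7761,61.5409) → (143.9879,56.3970) → (121.4266,45.6811) → (97.0922,29.3932)

[3] `<polygon>` rectangle, #ff8800→engrave S172 F3133: (22.8062,121.9745) → (70.1823,121.9745) → (70.1823,43.7102) → (22.8062,43.7102) → (22.8062,121.9745) (closed)

[4] `<path>` closed polygon, #ff8800→engrave S172 F3133: (114.6962,100.0067) → (190.8974,56.4571) → (163.7847,82.0673) → (114.6962,100.0067) (closed)

G21
G90
G0 X208.3665 Y141.3322
M3 S800
G1 X201.9496 Y161.0815 F1475
G1 X185.1498 Y173.2872
G1 X164.3842 Y173.2872
G1 X147.5844 Y161.0815
G1 X141.1675 Y141.3322
G1 X147.5844 Y121.5829
G1 X164.3842 Y109.3772
G1 X185.1498 Y109.3772
G1 X201.9496 Y121.5829
G1 X208.3665 Y141.3322
M5
G0 X201.0331 Y55.1125
M3 S800
G1 X183.7911 Y61.1127 F1475
G1 X164.7761 Y61.5409
G1 X143.9879 Y56.3970
G1 X121.4266 Y45.6811
G1 X97.0922 Y29.3932
M5
G0 X22.8062 Y121.9745
M3 S172
G1 X70.1823 Y121.9745 F3133
G1 X70.1823 Y43.7102
G1 X22.8062 Y43.7102
G1 X22.8062 Y121.9745
M5
G0 X114.6962 Y100.0067
M3 S172
G1 X190.8974 Y56.4571 F3133
G1 X163.7847 Y82.0673
G1 X114.6962 Y100.0067
M5
G0 X0.0000 Y0.0000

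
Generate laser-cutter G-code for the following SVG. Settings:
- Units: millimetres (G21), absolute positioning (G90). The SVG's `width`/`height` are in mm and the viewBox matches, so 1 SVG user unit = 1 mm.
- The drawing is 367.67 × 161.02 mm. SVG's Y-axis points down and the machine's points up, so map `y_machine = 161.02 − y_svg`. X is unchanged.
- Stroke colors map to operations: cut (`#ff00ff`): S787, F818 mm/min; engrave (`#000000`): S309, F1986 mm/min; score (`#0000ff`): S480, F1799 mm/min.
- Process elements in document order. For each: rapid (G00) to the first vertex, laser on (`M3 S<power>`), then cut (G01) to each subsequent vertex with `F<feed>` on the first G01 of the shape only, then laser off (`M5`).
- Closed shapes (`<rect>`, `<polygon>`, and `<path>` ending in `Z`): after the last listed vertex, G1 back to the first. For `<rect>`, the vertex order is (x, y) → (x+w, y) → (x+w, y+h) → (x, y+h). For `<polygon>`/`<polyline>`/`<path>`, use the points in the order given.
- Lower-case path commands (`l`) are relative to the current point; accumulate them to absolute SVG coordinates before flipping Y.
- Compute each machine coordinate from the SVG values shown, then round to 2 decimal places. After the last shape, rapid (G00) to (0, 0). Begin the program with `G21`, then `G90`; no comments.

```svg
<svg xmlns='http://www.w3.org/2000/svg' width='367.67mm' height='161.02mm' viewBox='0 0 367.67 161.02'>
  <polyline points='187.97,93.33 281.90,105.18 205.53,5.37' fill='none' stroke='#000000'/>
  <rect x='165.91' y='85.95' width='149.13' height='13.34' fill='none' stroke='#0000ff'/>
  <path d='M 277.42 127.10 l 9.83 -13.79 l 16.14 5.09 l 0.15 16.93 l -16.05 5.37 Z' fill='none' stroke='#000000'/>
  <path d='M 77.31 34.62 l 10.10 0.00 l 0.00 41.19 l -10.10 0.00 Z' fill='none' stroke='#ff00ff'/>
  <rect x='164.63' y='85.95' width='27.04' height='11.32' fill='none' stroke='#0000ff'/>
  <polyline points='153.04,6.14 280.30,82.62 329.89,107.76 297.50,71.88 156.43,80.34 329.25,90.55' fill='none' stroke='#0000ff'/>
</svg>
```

G21
G90
G00 X187.97 Y67.69
M3 S309
G01 X281.90 Y55.84 F1986
G01 X205.53 Y155.65
M5
G00 X165.91 Y75.07
M3 S480
G01 X315.04 Y75.07 F1799
G01 X315.04 Y61.73
G01 X165.91 Y61.73
G01 X165.91 Y75.07
M5
G00 X277.42 Y33.92
M3 S309
G01 X287.25 Y47.71 F1986
G01 X303.39 Y42.62
G01 X303.54 Y25.69
G01 X287.49 Y20.32
G01 X277.42 Y33.92
M5
G00 X77.31 Y126.40
M3 S787
G01 X87.41 Y126.40 F818
G01 X87.41 Y85.21
G01 X77.31 Y85.21
G01 X77.31 Y126.40
M5
G00 X164.63 Y75.07
M3 S480
G01 X191.67 Y75.07 F1799
G01 X191.67 Y63.75
G01 X164.63 Y63.75
G01 X164.63 Y75.07
M5
G00 X153.04 Y154.88
M3 S480
G01 X280.30 Y78.40 F1799
G01 X329.89 Y53.26
G01 X297.50 Y89.14
G01 X156.43 Y80.68
G01 X329.25 Y70.47
M5
G00 X0.00 Y0.00

viewBox `0 0 367.67 161.02` with mm width/height → 1 unit = 1 mm. Flip: y_m = 161.02 − y_svg.

**Shape 1** — `<polyline>` open polyline, stroke `#000000` → engrave (S309, F1986). Machine vertices: (187.97,67.69) → (281.90,55.84) → (205.53,155.65). Open path.

**Shape 2** — `<rect>` rectangle, stroke `#0000ff` → score (S480, F1799). Machine vertices: (165.91,75.07) → (315.04,75.07) → (315.04,61.73) → (165.91,61.73) → (165.91,75.07). Closed: final G1 returns to the first vertex.

**Shape 3** — `<path>` regular polygon, stroke `#000000` → engrave (S309, F1986). Machine vertices: (277.42,33.92) → (287.25,47.71) → (303.39,42.62) → (303.54,25.69) → (287.49,20.32) → (277.42,33.92). Closed: final G1 returns to the first vertex.

**Shape 4** — `<path>` rectangle, stroke `#ff00ff` → cut (S787, F818). Machine vertices: (77.31,126.40) → (87.41,126.40) → (87.41,85.21) → (77.31,85.21) → (77.31,126.40). Closed: final G1 returns to the first vertex.

**Shape 5** — `<rect>` rectangle, stroke `#0000ff` → score (S480, F1799). Machine vertices: (164.63,75.07) → (191.67,75.07) → (191.67,63.75) → (164.63,63.75) → (164.63,75.07). Closed: final G1 returns to the first vertex.

**Shape 6** — `<polyline>` open polyline, stroke `#0000ff` → score (S480, F1799). Machine vertices: (153.04,154.88) → (280.30,78.40) → (329.89,53.26) → (297.50,89.14) → (156.43,80.68) → (329.25,70.47). Open path.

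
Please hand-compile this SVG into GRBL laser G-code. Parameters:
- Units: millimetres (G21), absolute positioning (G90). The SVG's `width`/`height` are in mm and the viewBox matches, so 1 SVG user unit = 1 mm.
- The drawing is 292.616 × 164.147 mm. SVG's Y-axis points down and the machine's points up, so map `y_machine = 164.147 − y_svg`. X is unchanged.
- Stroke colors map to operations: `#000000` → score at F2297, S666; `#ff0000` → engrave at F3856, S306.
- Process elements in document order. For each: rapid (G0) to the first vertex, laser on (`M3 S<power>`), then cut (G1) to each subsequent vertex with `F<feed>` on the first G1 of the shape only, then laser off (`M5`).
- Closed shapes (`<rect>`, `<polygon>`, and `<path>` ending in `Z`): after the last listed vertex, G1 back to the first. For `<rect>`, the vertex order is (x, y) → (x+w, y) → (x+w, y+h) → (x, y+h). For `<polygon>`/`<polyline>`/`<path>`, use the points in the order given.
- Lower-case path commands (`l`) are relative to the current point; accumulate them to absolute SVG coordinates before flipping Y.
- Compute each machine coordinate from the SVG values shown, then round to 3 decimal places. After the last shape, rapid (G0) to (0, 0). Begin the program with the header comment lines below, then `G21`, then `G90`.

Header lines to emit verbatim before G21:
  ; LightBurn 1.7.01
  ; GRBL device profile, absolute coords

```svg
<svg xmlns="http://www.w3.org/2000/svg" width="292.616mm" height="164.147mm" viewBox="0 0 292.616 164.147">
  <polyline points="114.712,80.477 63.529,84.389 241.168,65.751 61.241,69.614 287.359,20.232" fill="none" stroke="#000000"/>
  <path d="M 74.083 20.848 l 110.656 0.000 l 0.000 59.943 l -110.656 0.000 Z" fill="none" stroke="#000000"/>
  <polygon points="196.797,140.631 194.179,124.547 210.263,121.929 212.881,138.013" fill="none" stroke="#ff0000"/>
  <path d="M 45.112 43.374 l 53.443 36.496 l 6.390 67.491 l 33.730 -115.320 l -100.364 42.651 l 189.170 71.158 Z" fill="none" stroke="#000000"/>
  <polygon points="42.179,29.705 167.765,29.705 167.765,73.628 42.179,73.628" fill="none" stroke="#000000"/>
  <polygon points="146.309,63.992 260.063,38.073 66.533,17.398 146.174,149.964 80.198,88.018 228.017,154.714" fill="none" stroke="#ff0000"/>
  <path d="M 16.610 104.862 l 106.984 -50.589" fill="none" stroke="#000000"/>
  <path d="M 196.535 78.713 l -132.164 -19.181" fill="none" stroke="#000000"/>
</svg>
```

1 u = 1 mm; y_m = 164.147 − y.

[1] `<polyline>` open polyline, #000000→score S666 F2297: (114.712,83.670) → (63.529,79.758) → (241.168,98.396) → (61.241,94.533) → (287.359,143.915)

[2] `<path>` rectangle, #000000→score S666 F2297: (74.083,143.299) → (184.739,143.299) → (184.739,83.356) → (74.083,83.356) → (74.083,143.299) (closed)

[3] `<polygon>` regular polygon, #ff0000→engrave S306 F3856: (196.797,23.516) → (194.179,39.600) → (210.263,42.218) → (212.881,26.134) → (196.797,23.516) (closed)

[4] `<path>` closed polygon, #000000→score S666 F2297: (45.112,120.773) → (98.555,84.277) → (104.945,16.786) → (138.675,132.106) → (38.311,89.455) → (227.481,18.297) → (45.112,120.773) (closed)

[5] `<polygon>` rectangle, #000000→score S666 F2297: (42.179,134.442) → (167.765,134.442) → (167.765,90.519) → (42.179,90.519) → (42.179,134.442) (closed)

[6] `<polygon>` closed polygon, #ff0000→engrave S306 F3856: (146.309,100.155) → (260.063,126.074) → (66.533,146.749) → (146.174,14.183) → (80.198,76.129) → (228.017,9.433) → (146.309,100.155) (closed)

[7] `<path>` line segment, #000000→score S666 F2297: (16.610,59.285) → (123.594,109.874)

[8] `<path>` line segment, #000000→score S666 F2297: (196.535,85.434) → (64.371,104.615)

; LightBurn 1.7.01
; GRBL device profile, absolute coords
G21
G90
G0 X114.712 Y83.670
M3 S666
G1 X63.529 Y79.758 F2297
G1 X241.168 Y98.396
G1 X61.241 Y94.533
G1 X287.359 Y143.915
M5
G0 X74.083 Y143.299
M3 S666
G1 X184.739 Y143.299 F2297
G1 X184.739 Y83.356
G1 X74.083 Y83.356
G1 X74.083 Y143.299
M5
G0 X196.797 Y23.516
M3 S306
G1 X194.179 Y39.600 F3856
G1 X210.263 Y42.218
G1 X212.881 Y26.134
G1 X196.797 Y23.516
M5
G0 X45.112 Y120.773
M3 S666
G1 X98.555 Y84.277 F2297
G1 X104.945 Y16.786
G1 X138.675 Y132.106
G1 X38.311 Y89.455
G1 X227.481 Y18.297
G1 X45.112 Y120.773
M5
G0 X42.179 Y134.442
M3 S666
G1 X167.765 Y134.442 F2297
G1 X167.765 Y90.519
G1 X42.179 Y90.519
G1 X42.179 Y134.442
M5
G0 X146.309 Y100.155
M3 S306
G1 X260.063 Y126.074 F3856
G1 X66.533 Y146.749
G1 X146.174 Y14.183
G1 X80.198 Y76.129
G1 X228.017 Y9.433
G1 X146.309 Y100.155
M5
G0 X16.610 Y59.285
M3 S666
G1 X123.594 Y109.874 F2297
M5
G0 X196.535 Y85.434
M3 S666
G1 X64.371 Y104.615 F2297
M5
G0 X0.000 Y0.000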